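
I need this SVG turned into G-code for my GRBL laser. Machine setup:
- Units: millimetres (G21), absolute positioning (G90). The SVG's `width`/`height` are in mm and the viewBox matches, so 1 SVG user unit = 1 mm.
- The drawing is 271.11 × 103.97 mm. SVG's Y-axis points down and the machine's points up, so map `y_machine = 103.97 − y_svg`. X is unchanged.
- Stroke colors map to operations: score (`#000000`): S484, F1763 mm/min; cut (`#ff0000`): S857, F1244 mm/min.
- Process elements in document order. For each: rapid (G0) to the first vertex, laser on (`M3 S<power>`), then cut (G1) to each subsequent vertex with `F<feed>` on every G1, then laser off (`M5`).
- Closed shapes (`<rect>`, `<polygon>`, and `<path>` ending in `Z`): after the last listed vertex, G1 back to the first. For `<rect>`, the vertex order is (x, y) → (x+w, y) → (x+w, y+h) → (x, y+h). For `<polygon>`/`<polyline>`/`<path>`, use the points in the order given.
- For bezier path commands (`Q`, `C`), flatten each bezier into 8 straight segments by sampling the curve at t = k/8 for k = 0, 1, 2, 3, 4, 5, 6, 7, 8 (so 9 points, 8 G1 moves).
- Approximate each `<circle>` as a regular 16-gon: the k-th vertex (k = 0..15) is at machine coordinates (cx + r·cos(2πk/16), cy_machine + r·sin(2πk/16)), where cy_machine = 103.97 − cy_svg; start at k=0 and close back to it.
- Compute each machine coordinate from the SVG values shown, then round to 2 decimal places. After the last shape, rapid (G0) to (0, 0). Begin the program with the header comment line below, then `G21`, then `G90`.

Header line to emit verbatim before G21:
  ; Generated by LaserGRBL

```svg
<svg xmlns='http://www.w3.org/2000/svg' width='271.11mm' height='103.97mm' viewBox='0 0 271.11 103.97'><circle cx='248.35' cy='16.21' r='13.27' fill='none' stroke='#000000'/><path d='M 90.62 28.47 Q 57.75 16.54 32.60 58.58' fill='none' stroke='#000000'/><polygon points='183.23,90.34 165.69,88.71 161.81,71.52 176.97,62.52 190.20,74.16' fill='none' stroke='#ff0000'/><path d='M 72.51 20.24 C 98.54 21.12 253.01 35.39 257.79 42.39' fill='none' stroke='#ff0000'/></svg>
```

1 u = 1 mm; y_m = 103.97 − y.

[1] `<circle>` circle, #000000→score S484 F1763: (261.62,87.76) → (260.61,92.84) → (257.73,97.14) → (253.43,100.02) → (248.35,101.03) → (243.27,100.02) → (238.97,97.14) → (236.09,92.84) → (235.08,87.76) → (236.09,82.68) → (238.97,78.38) → (243.27,75.50) → (248.35,74.49) → (253.43,75.50) → (257.73,78.38) → (260.61,82.68) → (261.62,87.76) (closed)

[2] `<path>` quadratic bezier, #000000→score S484 F1763: (90.62,75.50) → (82.52,77.64) → (74.67,78.09) → (67.05,76.86) → (59.68,73.94) → (52.55,69.33) → (45.66,63.04) → (39.01,55.06) → (32.60,45.39)

[3] `<polygon>` regular polygon, #ff0000→cut S857 F1244: (183.23,13.63) → (165.69,15.26) → (161.81,32.45) → (176.97,41.45) → (190.20,29.81) → (183.23,13.63) (closed)

[4] `<path>` cubic bezier, #ff0000→cut S857 F1244: (72.51,83.73) → (87.75,82.81) → (111.77,80.88) → (141.31,78.18) → (173.12,74.95) → (203.93,71.43) → (230.48,67.87) → (249.52,64.51) → (257.79,61.58)

; Generated by LaserGRBL
G21
G90
G0 X261.62 Y87.76
M3 S484
G1 X260.61 Y92.84 F1763
G1 X257.73 Y97.14 F1763
G1 X253.43 Y100.02 F1763
G1 X248.35 Y101.03 F1763
G1 X243.27 Y100.02 F1763
G1 X238.97 Y97.14 F1763
G1 X236.09 Y92.84 F1763
G1 X235.08 Y87.76 F1763
G1 X236.09 Y82.68 F1763
G1 X238.97 Y78.38 F1763
G1 X243.27 Y75.50 F1763
G1 X248.35 Y74.49 F1763
G1 X253.43 Y75.50 F1763
G1 X257.73 Y78.38 F1763
G1 X260.61 Y82.68 F1763
G1 X261.62 Y87.76 F1763
M5
G0 X90.62 Y75.50
M3 S484
G1 X82.52 Y77.64 F1763
G1 X74.67 Y78.09 F1763
G1 X67.05 Y76.86 F1763
G1 X59.68 Y73.94 F1763
G1 X52.55 Y69.33 F1763
G1 X45.66 Y63.04 F1763
G1 X39.01 Y55.06 F1763
G1 X32.60 Y45.39 F1763
M5
G0 X183.23 Y13.63
M3 S857
G1 X165.69 Y15.26 F1244
G1 X161.81 Y32.45 F1244
G1 X176.97 Y41.45 F1244
G1 X190.20 Y29.81 F1244
G1 X183.23 Y13.63 F1244
M5
G0 X72.51 Y83.73
M3 S857
G1 X87.75 Y82.81 F1244
G1 X111.77 Y80.88 F1244
G1 X141.31 Y78.18 F1244
G1 X173.12 Y74.95 F1244
G1 X203.93 Y71.43 F1244
G1 X230.48 Y67.87 F1244
G1 X249.52 Y64.51 F1244
G1 X257.79 Y61.58 F1244
M5
G0 X0.00 Y0.00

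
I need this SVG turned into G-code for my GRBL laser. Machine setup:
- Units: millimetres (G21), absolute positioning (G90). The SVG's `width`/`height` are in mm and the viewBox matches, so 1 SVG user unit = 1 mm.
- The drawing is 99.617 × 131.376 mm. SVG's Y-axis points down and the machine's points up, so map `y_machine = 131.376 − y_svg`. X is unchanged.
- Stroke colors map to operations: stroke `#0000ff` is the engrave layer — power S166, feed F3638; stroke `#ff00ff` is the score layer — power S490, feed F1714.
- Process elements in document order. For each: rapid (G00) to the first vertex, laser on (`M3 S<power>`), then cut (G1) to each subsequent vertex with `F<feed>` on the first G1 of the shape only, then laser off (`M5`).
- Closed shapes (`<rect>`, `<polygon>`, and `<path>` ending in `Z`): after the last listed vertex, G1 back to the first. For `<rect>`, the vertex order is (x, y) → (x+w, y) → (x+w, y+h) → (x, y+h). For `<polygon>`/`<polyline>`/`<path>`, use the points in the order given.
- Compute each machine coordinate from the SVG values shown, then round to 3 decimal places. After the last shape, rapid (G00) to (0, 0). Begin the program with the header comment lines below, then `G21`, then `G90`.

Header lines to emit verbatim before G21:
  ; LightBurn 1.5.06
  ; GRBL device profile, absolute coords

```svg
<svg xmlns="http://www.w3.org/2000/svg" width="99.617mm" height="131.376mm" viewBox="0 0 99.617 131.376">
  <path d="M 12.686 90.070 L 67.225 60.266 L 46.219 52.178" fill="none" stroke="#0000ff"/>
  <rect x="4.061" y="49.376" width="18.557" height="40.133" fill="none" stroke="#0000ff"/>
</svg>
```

; LightBurn 1.5.06
; GRBL device profile, absolute coords
G21
G90
G00 X12.686 Y41.306
M3 S166
G1 X67.225 Y71.110 F3638
G1 X46.219 Y79.198
M5
G00 X4.061 Y82.000
M3 S166
G1 X22.618 Y82.000 F3638
G1 X22.618 Y41.867
G1 X4.061 Y41.867
G1 X4.061 Y82.000
M5
G00 X0.000 Y0.000

1 u = 1 mm; y_m = 131.376 − y.

[1] `<path>` open polyline, #0000ff→engrave S166 F3638: (12.686,41.306) → (67.225,71.110) → (46.219,79.198)

[2] `<rect>` rectangle, #0000ff→engrave S166 F3638: (4.061,82.000) → (22.618,82.000) → (22.618,41.867) → (4.061,41.867) → (4.061,82.000) (closed)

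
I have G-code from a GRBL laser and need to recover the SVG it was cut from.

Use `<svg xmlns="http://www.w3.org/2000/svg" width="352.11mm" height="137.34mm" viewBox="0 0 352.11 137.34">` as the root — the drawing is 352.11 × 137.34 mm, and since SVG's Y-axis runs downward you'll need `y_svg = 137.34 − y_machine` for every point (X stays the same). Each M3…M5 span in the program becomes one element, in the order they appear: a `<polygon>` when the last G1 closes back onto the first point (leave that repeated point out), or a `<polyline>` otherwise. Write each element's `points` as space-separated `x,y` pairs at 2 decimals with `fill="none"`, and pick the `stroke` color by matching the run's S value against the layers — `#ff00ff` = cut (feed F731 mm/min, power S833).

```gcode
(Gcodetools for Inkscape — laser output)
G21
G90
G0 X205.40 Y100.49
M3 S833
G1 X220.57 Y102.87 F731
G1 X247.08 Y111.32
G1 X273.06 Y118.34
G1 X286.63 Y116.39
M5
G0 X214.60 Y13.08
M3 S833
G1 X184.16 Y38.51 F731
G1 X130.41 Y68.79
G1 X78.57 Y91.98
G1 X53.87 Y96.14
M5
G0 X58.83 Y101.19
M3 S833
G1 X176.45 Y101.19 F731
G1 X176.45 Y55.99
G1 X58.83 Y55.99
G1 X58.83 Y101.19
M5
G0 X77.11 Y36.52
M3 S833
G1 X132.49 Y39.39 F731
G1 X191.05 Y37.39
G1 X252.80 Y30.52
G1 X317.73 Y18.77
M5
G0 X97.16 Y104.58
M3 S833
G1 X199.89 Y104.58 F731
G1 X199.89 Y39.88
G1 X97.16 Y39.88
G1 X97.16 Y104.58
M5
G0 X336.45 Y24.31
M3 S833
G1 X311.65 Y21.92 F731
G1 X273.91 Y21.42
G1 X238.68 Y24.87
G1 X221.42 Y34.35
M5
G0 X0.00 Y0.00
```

y_svg = 137.34 − y_m. Every run uses S833, so all elements get stroke `#ff00ff` (cut).

[1] open run; points: 205.40,36.85 220.57,34.47 247.08,26.02 273.06,19.00 286.63,20.95

[2] open run; points: 214.60,124.26 184.16,98.83 130.41,68.55 78.57,45.36 53.87,41.20

[3] closed run; points: 58.83,36.15 176.45,36.15 176.45,81.35 58.83,81.35

[4] open run; points: 77.11,100.82 132.49,97.95 191.05,99.95 252.80,106.82 317.73,118.57

[5] closed run; points: 97.16,32.76 199.89,32.76 199.89,97.46 97.16,97.46

[6] open run; points: 336.45,113.03 311.65,115.42 273.91,115.92 238.68,112.47 221.42,102.99

<svg xmlns="http://www.w3.org/2000/svg" width="352.11mm" height="137.34mm" viewBox="0 0 352.11 137.34">
  <polyline points="205.40,36.85 220.57,34.47 247.08,26.02 273.06,19.00 286.63,20.95" fill="none" stroke="#ff00ff"/>
  <polyline points="214.60,124.26 184.16,98.83 130.41,68.55 78.57,45.36 53.87,41.20" fill="none" stroke="#ff00ff"/>
  <polygon points="58.83,36.15 176.45,36.15 176.45,81.35 58.83,81.35" fill="none" stroke="#ff00ff"/>
  <polyline points="77.11,100.82 132.49,97.95 191.05,99.95 252.80,106.82 317.73,118.57" fill="none" stroke="#ff00ff"/>
  <polygon points="97.16,32.76 199.89,32.76 199.89,97.46 97.16,97.46" fill="none" stroke="#ff00ff"/>
  <polyline points="336.45,113.03 311.65,115.42 273.91,115.92 238.68,112.47 221.42,102.99" fill="none" stroke="#ff00ff"/>
</svg>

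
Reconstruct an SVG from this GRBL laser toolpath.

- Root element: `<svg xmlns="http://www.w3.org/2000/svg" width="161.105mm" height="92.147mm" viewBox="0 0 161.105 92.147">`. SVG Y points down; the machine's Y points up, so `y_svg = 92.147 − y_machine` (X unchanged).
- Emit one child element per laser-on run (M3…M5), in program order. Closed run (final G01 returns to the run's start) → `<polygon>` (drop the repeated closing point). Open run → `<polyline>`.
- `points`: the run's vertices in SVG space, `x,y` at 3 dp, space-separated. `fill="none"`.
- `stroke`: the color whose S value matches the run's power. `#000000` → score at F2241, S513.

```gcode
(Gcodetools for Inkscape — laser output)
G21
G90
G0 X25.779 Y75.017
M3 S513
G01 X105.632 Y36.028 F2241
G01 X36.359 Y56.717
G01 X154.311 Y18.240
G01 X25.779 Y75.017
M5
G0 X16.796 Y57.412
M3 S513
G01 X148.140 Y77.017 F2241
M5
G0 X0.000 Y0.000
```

Each laser-on run becomes one SVG element. Flip Y back into SVG space with y_svg = 92.147 − y_machine. Every run uses S513, so all elements get stroke `#000000` (score).

Run 1: The run returns to its start, so emit a `<polygon>` with points (Y-flipped): 25.779,17.130 105.632,56.119 36.359,35.430 154.311,73.907.

Run 2: The run is open, so emit a `<polyline>` with points (Y-flipped): 16.796,34.735 148.140,15.130.

<svg xmlns="http://www.w3.org/2000/svg" width="161.105mm" height="92.147mm" viewBox="0 0 161.105 92.147">
  <polygon points="25.779,17.130 105.632,56.119 36.359,35.430 154.311,73.907" fill="none" stroke="#000000"/>
  <polyline points="16.796,34.735 148.140,15.130" fill="none" stroke="#000000"/>
</svg>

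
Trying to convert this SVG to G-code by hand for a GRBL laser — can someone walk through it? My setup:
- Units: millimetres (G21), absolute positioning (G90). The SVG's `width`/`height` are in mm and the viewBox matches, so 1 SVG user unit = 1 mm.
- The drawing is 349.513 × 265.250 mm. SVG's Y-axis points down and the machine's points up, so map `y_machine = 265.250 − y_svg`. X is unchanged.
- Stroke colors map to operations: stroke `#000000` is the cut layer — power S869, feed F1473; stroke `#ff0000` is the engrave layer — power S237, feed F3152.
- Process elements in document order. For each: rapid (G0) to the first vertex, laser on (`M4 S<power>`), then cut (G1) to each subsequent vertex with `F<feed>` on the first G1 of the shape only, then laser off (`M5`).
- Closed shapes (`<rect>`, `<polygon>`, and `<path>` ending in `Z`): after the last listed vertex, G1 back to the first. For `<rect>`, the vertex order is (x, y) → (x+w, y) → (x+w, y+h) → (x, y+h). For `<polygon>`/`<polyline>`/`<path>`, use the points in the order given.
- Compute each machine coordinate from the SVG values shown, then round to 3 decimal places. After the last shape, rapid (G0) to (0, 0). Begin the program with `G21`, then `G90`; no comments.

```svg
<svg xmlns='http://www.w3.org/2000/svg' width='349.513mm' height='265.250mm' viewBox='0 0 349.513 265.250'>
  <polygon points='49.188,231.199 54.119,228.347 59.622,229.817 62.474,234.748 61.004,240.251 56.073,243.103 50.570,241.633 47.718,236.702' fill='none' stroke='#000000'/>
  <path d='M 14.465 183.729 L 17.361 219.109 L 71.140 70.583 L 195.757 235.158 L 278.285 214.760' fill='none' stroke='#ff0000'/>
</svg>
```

viewBox `0 0 349.513 265.250` with mm width/height → 1 unit = 1 mm. Flip: y_m = 265.250 − y_svg.

**Shape 1** — `<polygon>` regular polygon, stroke `#000000` → cut (S869, F1473). Machine vertices: (49.188,34.051) → (54.119,36.903) → (59.622,35.433) → (62.474,30.502) → (61.004,24.999) → (56.073,22.147) → (50.570,23.617) → (47.718,28.548) → (49.188,34.051). Closed: final G1 returns to the first vertex.

**Shape 2** — `<path>` open polyline, stroke `#ff0000` → engrave (S237, F3152). Machine vertices: (14.465,81.521) → (17.361,46.141) → (71.140,194.667) → (195.757,30.092) → (278.285,50.490). Open path.

G21
G90
G0 X49.188 Y34.051
M4 S869
G1 X54.119 Y36.903 F1473
G1 X59.622 Y35.433
G1 X62.474 Y30.502
G1 X61.004 Y24.999
G1 X56.073 Y22.147
G1 X50.570 Y23.617
G1 X47.718 Y28.548
G1 X49.188 Y34.051
M5
G0 X14.465 Y81.521
M4 S237
G1 X17.361 Y46.141 F3152
G1 X71.140 Y194.667
G1 X195.757 Y30.092
G1 X278.285 Y50.490
M5
G0 X0.000 Y0.000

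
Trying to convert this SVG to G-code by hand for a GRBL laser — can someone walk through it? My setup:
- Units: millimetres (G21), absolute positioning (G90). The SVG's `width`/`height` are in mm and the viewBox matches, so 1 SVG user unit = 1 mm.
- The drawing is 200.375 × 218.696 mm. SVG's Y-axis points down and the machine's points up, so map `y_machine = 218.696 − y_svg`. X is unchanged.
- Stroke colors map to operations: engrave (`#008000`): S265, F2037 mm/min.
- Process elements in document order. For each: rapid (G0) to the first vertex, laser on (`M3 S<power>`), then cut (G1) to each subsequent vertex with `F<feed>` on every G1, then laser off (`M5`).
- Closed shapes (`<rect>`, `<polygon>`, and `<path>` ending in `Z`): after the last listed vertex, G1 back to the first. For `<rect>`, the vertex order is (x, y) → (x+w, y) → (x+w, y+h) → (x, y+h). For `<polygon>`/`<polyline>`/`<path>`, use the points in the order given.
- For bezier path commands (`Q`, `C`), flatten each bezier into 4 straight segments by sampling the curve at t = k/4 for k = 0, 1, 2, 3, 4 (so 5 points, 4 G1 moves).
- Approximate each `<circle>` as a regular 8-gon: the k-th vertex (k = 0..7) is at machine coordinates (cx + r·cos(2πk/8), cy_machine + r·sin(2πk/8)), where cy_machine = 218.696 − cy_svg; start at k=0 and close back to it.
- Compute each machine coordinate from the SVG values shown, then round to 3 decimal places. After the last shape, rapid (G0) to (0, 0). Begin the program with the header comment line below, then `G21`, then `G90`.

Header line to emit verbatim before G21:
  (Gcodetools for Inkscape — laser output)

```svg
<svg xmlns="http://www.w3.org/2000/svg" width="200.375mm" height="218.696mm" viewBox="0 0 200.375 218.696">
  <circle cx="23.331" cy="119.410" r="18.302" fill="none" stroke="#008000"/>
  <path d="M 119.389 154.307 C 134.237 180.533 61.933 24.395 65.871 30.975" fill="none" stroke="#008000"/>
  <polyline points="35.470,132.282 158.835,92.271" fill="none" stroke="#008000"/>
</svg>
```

Since the viewBox matches the mm dimensions, user units are millimetres directly. The only transform is the Y-flip y_m = 218.696 − y_svg.

Shape 1 is a circle drawn with `<circle>`. Its stroke #008000 means engrave at S265, F2037. After flipping Y the toolpath is (41.633,99.286) → (36.272,112.227) → (23.331,117.588) → (10.390,112.227) → (5.029,99.286) → (10.390,86.345) → (23.331,80.984) → (36.272,86.345) → (41.633,99.286), returning to the start.

Shape 2 is a cubic bezier drawn with `<path>`. Its stroke #008000 means engrave at S265, F2037. After flipping Y the toolpath is (119.389,64.389) → (116.737,73.521) → (96.721,118.688) → (74.660,167.538) → (65.871,187.721).

Shape 3 is a line segment drawn with `<polyline>`. Its stroke #008000 means engrave at S265, F2037. After flipping Y the toolpath is (35.470,86.414) → (158.835,126.425).

(Gcodetools for Inkscape — laser output)
G21
G90
G0 X41.633 Y99.286
M3 S265
G1 X36.272 Y112.227 F2037
G1 X23.331 Y117.588 F2037
G1 X10.390 Y112.227 F2037
G1 X5.029 Y99.286 F2037
G1 X10.390 Y86.345 F2037
G1 X23.331 Y80.984 F2037
G1 X36.272 Y86.345 F2037
G1 X41.633 Y99.286 F2037
M5
G0 X119.389 Y64.389
M3 S265
G1 X116.737 Y73.521 F2037
G1 X96.721 Y118.688 F2037
G1 X74.660 Y167.538 F2037
G1 X65.871 Y187.721 F2037
M5
G0 X35.470 Y86.414
M3 S265
G1 X158.835 Y126.425 F2037
M5
G0 X0.000 Y0.000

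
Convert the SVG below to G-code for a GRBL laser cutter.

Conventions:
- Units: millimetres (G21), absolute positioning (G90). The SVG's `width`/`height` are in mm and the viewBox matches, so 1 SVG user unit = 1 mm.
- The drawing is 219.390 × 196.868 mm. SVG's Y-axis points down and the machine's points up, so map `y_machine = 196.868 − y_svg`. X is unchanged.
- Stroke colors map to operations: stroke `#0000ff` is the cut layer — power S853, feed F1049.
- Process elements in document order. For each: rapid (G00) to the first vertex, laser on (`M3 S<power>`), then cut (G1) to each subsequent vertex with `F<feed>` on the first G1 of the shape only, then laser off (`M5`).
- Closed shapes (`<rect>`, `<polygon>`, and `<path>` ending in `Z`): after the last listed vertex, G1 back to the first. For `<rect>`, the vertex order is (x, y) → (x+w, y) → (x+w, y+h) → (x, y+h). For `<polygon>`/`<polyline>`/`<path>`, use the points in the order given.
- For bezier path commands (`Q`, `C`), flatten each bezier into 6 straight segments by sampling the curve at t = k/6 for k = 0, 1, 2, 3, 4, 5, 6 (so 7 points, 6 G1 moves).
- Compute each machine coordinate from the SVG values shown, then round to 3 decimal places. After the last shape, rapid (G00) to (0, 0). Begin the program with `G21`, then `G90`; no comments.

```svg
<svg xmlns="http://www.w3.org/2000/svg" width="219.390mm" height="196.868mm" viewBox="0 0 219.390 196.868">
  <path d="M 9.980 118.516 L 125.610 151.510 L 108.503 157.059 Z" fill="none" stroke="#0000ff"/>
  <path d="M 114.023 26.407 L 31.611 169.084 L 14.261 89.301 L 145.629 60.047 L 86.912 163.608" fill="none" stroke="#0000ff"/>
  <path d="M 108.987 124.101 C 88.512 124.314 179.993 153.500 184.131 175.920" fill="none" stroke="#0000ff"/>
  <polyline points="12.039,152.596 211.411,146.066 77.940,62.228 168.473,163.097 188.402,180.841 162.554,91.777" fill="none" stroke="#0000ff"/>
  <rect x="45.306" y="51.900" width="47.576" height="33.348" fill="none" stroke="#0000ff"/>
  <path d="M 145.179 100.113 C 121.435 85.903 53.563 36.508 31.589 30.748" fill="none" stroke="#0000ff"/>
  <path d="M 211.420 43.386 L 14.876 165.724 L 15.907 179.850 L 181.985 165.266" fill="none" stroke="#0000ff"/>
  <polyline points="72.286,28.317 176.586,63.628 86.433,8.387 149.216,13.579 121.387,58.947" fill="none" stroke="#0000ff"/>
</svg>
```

Since the viewBox matches the mm dimensions, user units are millimetres directly. The only transform is the Y-flip y_m = 196.868 − y_svg.

Shape 1 is a closed polygon drawn with `<path>`. Its stroke #0000ff means cut at S853, F1049. After flipping Y the toolpath is (9.980,78.352) → (125.610,45.358) → (108.503,39.809) → (9.980,78.352), returning to the start.

Shape 2 is a open polyline drawn with `<path>`. Its stroke #0000ff means cut at S853, F1049. After flipping Y the toolpath is (114.023,170.461) → (31.611,27.784) → (14.261,107.567) → (145.629,136.821) → (86.912,33.260).

Shape 3 is a cubic bezier drawn with `<path>`. Its stroke #0000ff means cut at S853, F1049. After flipping Y the toolpath is (108.987,72.767) → (107.156,70.412) → (118.449,64.220) → (137.329,55.185) → (158.260,44.300) → (175.706,32.556) → (184.131,20.948).

Shape 4 is a open polyline drawn with `<polyline>`. Its stroke #0000ff means cut at S853, F1049. After flipping Y the toolpath is (12.039,44.272) → (211.411,50.802) → (77.940,134.640) → (168.473,33.771) → (188.402,16.027) → (162.554,105.091).

Shape 5 is a rectangle drawn with `<rect>`. Its stroke #0000ff means cut at S853, F1049. After flipping Y the toolpath is (45.306,144.968) → (92.882,144.968) → (92.882,111.620) → (45.306,111.620) → (45.306,144.968), returning to the start.

Shape 6 is a cubic bezier drawn with `<path>`. Its stroke #0000ff means cut at S853, F1049. After flipping Y the toolpath is (145.179,96.755) → (130.046,106.427) → (110.060,119.774) → (87.720,134.606) → (65.528,148.734) → (45.984,159.969) → (31.589,166.120).

Shape 7 is a open polyline drawn with `<path>`. Its stroke #0000ff means cut at S853, F1049. After flipping Y the toolpath is (211.420,153.482) → (14.876,31.144) → (15.907,17.018) → (181.985,31.602).

Shape 8 is a open polyline drawn with `<polyline>`. Its stroke #0000ff means cut at S853, F1049. After flipping Y the toolpath is (72.286,168.551) → (176.586,133.240) → (86.433,188.481) → (149.216,183.289) → (121.387,137.921).

G21
G90
G00 X9.980 Y78.352
M3 S853
G1 X125.610 Y45.358 F1049
G1 X108.503 Y39.809
G1 X9.980 Y78.352
M5
G00 X114.023 Y170.461
M3 S853
G1 X31.611 Y27.784 F1049
G1 X14.261 Y107.567
G1 X145.629 Y136.821
G1 X86.912 Y33.260
M5
G00 X108.987 Y72.767
M3 S853
G1 X107.156 Y70.412 F1049
G1 X118.449 Y64.220
G1 X137.329 Y55.185
G1 X158.260 Y44.300
G1 X175.706 Y32.556
G1 X184.131 Y20.948
M5
G00 X12.039 Y44.272
M3 S853
G1 X211.411 Y50.802 F1049
G1 X77.940 Y134.640
G1 X168.473 Y33.771
G1 X188.402 Y16.027
G1 X162.554 Y105.091
M5
G00 X45.306 Y144.968
M3 S853
G1 X92.882 Y144.968 F1049
G1 X92.882 Y111.620
G1 X45.306 Y111.620
G1 X45.306 Y144.968
M5
G00 X145.179 Y96.755
M3 S853
G1 X130.046 Y106.427 F1049
G1 X110.060 Y119.774
G1 X87.720 Y134.606
G1 X65.528 Y148.734
G1 X45.984 Y159.969
G1 X31.589 Y166.120
M5
G00 X211.420 Y153.482
M3 S853
G1 X14.876 Y31.144 F1049
G1 X15.907 Y17.018
G1 X181.985 Y31.602
M5
G00 X72.286 Y168.551
M3 S853
G1 X176.586 Y133.240 F1049
G1 X86.433 Y188.481
G1 X149.216 Y183.289
G1 X121.387 Y137.921
M5
G00 X0.000 Y0.000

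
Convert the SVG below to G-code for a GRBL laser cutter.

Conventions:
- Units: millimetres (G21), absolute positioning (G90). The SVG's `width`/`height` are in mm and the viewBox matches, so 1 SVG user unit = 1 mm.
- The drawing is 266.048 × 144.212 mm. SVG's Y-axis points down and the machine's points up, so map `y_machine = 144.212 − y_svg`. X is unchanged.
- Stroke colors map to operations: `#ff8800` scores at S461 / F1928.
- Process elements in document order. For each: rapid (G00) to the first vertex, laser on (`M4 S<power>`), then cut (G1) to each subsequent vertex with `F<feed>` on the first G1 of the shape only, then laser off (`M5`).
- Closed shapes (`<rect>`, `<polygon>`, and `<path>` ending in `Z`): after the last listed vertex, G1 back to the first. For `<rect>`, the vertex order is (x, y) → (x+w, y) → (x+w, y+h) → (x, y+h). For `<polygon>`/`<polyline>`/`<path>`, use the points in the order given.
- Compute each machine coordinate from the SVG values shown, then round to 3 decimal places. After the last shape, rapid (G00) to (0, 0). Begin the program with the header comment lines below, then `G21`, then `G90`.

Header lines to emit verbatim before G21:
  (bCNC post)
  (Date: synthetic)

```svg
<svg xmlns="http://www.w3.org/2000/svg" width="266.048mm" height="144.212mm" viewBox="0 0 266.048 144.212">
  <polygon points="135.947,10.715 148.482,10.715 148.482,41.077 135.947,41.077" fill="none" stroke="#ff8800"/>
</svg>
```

(bCNC post)
(Date: synthetic)
G21
G90
G00 X135.947 Y133.497
M4 S461
G1 X148.482 Y133.497 F1928
G1 X148.482 Y103.135
G1 X135.947 Y103.135
G1 X135.947 Y133.497
M5
G00 X0.000 Y0.000

Since the viewBox matches the mm dimensions, user units are millimetres directly. The only transform is the Y-flip y_m = 144.212 − y_svg.

Shape 1 is a rectangle drawn with `<polygon>`. Its stroke #ff8800 means score at S461, F1928. After flipping Y the toolpath is (135.947,133.497) → (148.482,133.497) → (148.482,103.135) → (135.947,103.135) → (135.947,133.497), returning to the start.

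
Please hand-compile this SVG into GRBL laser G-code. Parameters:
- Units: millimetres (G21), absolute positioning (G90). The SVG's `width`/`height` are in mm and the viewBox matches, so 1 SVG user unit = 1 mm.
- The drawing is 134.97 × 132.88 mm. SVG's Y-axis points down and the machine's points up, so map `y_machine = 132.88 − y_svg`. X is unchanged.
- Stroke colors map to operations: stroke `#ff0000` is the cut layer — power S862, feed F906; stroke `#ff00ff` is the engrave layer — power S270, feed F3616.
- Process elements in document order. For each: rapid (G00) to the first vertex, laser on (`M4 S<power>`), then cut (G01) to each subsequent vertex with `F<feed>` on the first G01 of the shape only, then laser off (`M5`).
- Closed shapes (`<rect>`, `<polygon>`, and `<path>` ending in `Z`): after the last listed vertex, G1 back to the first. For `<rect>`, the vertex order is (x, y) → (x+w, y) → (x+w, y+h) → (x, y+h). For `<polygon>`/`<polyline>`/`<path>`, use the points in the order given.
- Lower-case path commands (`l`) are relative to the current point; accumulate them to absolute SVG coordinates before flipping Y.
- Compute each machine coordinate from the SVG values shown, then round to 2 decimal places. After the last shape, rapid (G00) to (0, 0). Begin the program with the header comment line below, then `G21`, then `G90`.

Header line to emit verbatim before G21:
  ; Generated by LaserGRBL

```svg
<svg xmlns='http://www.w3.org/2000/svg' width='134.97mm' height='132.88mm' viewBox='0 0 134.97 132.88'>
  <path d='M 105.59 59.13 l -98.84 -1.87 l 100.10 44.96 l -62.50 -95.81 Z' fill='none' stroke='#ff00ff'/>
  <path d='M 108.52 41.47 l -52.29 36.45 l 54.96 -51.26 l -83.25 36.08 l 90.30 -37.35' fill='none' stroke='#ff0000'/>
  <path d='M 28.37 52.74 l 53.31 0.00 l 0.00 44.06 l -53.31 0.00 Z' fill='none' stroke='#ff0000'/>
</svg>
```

; Generated by LaserGRBL
G21
G90
G00 X105.59 Y73.75
M4 S270
G01 X6.75 Y75.62 F3616
G01 X106.85 Y30.66
G01 X44.35 Y126.47
G01 X105.59 Y73.75
M5
G00 X108.52 Y91.41
M4 S862
G01 X56.23 Y54.96 F906
G01 X111.19 Y106.22
G01 X27.94 Y70.14
G01 X118.24 Y107.49
M5
G00 X28.37 Y80.14
M4 S862
G01 X81.68 Y80.14 F906
G01 X81.68 Y36.08
G01 X28.37 Y36.08
G01 X28.37 Y80.14
M5
G00 X0.00 Y0.00

Since the viewBox matches the mm dimensions, user units are millimetres directly. The only transform is the Y-flip y_m = 132.88 − y_svg.

Shape 1 is a closed polygon drawn with `<path>`. Its stroke #ff00ff means engrave at S270, F3616. After flipping Y the toolpath is (105.59,73.75) → (6.75,75.62) → (106.85,30.66) → (44.35,126.47) → (105.59,73.75), returning to the start.

Shape 2 is a open polyline drawn with `<path>`. Its stroke #ff0000 means cut at S862, F906. After flipping Y the toolpath is (108.52,91.41) → (56.23,54.96) → (111.19,106.22) → (27.94,70.14) → (118.24,107.49).

Shape 3 is a rectangle drawn with `<path>`. Its stroke #ff0000 means cut at S862, F906. After flipping Y the toolpath is (28.37,80.14) → (81.68,80.14) → (81.68,36.08) → (28.37,36.08) → (28.37,80.14), returning to the start.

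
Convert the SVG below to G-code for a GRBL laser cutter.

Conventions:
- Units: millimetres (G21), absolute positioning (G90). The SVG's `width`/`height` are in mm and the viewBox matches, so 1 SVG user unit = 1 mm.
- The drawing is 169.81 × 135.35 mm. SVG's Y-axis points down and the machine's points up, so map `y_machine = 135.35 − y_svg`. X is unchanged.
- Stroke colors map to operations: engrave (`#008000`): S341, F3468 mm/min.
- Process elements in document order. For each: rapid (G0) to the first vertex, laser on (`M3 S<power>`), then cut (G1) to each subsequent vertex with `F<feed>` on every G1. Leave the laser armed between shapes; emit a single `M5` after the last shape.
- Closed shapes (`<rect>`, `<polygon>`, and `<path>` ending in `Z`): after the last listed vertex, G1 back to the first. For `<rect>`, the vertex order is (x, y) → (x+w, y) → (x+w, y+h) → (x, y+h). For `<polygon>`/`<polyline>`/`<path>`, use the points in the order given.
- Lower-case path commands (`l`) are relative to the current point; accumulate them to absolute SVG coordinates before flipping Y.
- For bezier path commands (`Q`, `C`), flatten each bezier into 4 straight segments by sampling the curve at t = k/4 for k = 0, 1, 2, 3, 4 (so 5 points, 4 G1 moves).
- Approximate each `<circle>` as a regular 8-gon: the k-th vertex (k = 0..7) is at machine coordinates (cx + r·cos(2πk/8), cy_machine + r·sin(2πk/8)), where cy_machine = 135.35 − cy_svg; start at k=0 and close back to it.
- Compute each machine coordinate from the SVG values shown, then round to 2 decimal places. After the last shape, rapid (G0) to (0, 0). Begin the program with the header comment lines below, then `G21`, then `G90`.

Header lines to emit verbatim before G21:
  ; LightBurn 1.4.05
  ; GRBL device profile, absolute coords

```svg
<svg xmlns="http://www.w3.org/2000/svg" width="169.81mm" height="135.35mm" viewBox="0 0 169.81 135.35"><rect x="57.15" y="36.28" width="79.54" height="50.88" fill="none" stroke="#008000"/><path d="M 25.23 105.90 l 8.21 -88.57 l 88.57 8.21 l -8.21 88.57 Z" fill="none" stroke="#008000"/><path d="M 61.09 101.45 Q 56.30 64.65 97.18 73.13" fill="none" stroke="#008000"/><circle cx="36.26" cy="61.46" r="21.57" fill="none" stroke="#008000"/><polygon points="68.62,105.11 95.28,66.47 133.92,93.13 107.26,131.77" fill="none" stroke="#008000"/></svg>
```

Since the viewBox matches the mm dimensions, user units are millimetres directly. The only transform is the Y-flip y_m = 135.35 − y_svg.

Shape 1 is a rectangle drawn with `<rect>`. Its stroke #008000 means engrave at S341, F3468. After flipping Y the toolpath is (57.15,99.07) → (136.69,99.07) → (136.69,48.19) → (57.15,48.19) → (57.15,99.07), returning to the start.

Shape 2 is a regular polygon drawn with `<path>`. Its stroke #008000 means engrave at S341, F3468. After flipping Y the toolpath is (25.23,29.45) → (33.44,118.02) → (122.01,109.81) → (113.80,21.24) → (25.23,29.45), returning to the start.

Shape 3 is a quadratic bezier drawn with `<path>`. Its stroke #008000 means engrave at S341, F3468. After flipping Y the toolpath is (61.09,33.90) → (61.55,49.47) → (67.72,59.38) → (79.59,63.63) → (97.18,62.22).

Shape 4 is a circle drawn with `<circle>`. Its stroke #008000 means engrave at S341, F3468. After flipping Y the toolpath is (57.83,73.89) → (51.51,89.14) → (36.26,95.46) → (21.01,89.14) → (14.69,73.89) → (21.01,58.64) → (36.26,52.32) → (51.51,58.64) → (57.83,73.89), returning to the start.

Shape 5 is a regular polygon drawn with `<polygon>`. Its stroke #008000 means engrave at S341, F3468. After flipping Y the toolpath is (68.62,30.24) → (95.28,68.88) → (133.92,42.22) → (107.26,3.58) → (68.62,30.24), returning to the start.

; LightBurn 1.4.05
; GRBL device profile, absolute coords
G21
G90
G0 X57.15 Y99.07
M3 S341
G1 X136.69 Y99.07 F3468
G1 X136.69 Y48.19 F3468
G1 X57.15 Y48.19 F3468
G1 X57.15 Y99.07 F3468
G0 X25.23 Y29.45
M3 S341
G1 X33.44 Y118.02 F3468
G1 X122.01 Y109.81 F3468
G1 X113.80 Y21.24 F3468
G1 X25.23 Y29.45 F3468
G0 X61.09 Y33.90
M3 S341
G1 X61.55 Y49.47 F3468
G1 X67.72 Y59.38 F3468
G1 X79.59 Y63.63 F3468
G1 X97.18 Y62.22 F3468
G0 X57.83 Y73.89
M3 S341
G1 X51.51 Y89.14 F3468
G1 X36.26 Y95.46 F3468
G1 X21.01 Y89.14 F3468
G1 X14.69 Y73.89 F3468
G1 X21.01 Y58.64 F3468
G1 X36.26 Y52.32 F3468
G1 X51.51 Y58.64 F3468
G1 X57.83 Y73.89 F3468
G0 X68.62 Y30.24
M3 S341
G1 X95.28 Y68.88 F3468
G1 X133.92 Y42.22 F3468
G1 X107.26 Y3.58 F3468
G1 X68.62 Y30.24 F3468
M5
G0 X0.00 Y0.00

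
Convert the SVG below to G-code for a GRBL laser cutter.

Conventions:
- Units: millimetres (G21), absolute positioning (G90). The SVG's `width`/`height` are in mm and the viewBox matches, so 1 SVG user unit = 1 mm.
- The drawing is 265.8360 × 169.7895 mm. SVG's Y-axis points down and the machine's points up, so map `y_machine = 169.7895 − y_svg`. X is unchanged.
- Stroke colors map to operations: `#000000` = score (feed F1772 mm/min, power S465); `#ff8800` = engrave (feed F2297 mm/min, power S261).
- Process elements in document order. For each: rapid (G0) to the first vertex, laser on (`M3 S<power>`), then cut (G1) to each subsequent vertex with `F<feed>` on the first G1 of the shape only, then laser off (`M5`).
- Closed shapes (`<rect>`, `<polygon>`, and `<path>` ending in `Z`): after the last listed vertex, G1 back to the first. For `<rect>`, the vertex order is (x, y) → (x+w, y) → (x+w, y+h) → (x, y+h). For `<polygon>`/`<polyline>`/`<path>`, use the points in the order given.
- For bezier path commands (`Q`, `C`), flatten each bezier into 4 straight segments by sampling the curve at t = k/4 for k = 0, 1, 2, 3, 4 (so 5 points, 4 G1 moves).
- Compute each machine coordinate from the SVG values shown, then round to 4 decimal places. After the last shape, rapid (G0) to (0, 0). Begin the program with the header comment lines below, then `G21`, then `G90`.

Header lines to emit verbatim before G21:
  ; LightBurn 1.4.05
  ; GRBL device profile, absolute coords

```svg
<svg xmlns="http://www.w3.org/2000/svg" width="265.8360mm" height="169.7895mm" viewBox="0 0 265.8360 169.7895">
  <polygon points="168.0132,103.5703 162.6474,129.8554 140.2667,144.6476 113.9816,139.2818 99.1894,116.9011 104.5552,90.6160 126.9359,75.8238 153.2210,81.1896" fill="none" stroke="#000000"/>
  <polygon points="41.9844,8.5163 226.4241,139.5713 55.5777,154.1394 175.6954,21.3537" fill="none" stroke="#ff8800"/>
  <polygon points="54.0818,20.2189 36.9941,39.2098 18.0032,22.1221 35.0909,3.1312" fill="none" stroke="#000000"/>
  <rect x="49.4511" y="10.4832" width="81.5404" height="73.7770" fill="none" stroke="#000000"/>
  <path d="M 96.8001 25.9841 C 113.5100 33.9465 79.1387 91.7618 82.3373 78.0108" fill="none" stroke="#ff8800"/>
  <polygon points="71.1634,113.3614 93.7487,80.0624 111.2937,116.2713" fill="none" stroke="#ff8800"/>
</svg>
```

; LightBurn 1.4.05
; GRBL device profile, absolute coords
G21
G90
G0 X168.0132 Y66.2192
M3 S465
G1 X162.6474 Y39.9341 F1772
G1 X140.2667 Y25.1419
G1 X113.9816 Y30.5077
G1 X99.1894 Y52.8884
G1 X104.5552 Y79.1735
G1 X126.9359 Y93.9657
G1 X153.2210 Y88.5999
G1 X168.0132 Y66.2192
M5
G0 X41.9844 Y161.2732
M3 S261
G1 X226.4241 Y30.2182 F2297
G1 X55.5777 Y15.6501
G1 X175.6954 Y148.4358
G1 X41.9844 Y161.2732
M5
G0 X54.0818 Y149.5706
M3 S465
G1 X36.9941 Y130.5797 F1772
G1 X18.0032 Y147.6674
G1 X35.0909 Y166.6583
G1 X54.0818 Y149.5706
M5
G0 X49.4511 Y159.3063
M3 S465
G1 X130.9915 Y159.3063 F1772
G1 X130.9915 Y85.5293
G1 X49.4511 Y85.5293
G1 X49.4511 Y159.3063
M5
G0 X96.8001 Y143.8054
M3 S261
G1 X101.1400 Y130.3834 F2297
G1 X94.6354 Y109.6495
G1 X85.5975 Y92.9870
G1 X82.3373 Y91.7787
M5
G0 X71.1634 Y56.4281
M3 S261
G1 X93.7487 Y89.7271 F2297
G1 X111.2937 Y53.5182
G1 X71.1634 Y56.4281
M5
G0 X0.0000 Y0.0000

Since the viewBox matches the mm dimensions, user units are millimetres directly. The only transform is the Y-flip y_m = 169.7895 − y_svg.

Shape 1 is a regular polygon drawn with `<polygon>`. Its stroke #000000 means score at S465, F1772. After flipping Y the toolpath is (168.0132,66.2192) → (162.6474,39.9341) → (140.2667,25.1419) → (113.9816,30.5077) → (99.1894,52.8884) → (104.5552,79.1735) → (126.9359,93.9657) → (153.2210,88.5999) → (168.0132,66.2192), returning to the start.

Shape 2 is a closed polygon drawn with `<polygon>`. Its stroke #ff8800 means engrave at S261, F2297. After flipping Y the toolpath is (41.9844,161.2732) → (226.4241,30.2182) → (55.5777,15.6501) → (175.6954,148.4358) → (41.9844,161.2732), returning to the start.

Shape 3 is a regular polygon drawn with `<polygon>`. Its stroke #000000 means score at S465, F1772. After flipping Y the toolpath is (54.0818,149.5706) → (36.9941,130.5797) → (18.0032,147.6674) → (35.0909,166.6583) → (54.0818,149.5706), returning to the start.

Shape 4 is a rectangle drawn with `<rect>`. Its stroke #000000 means score at S465, F1772. After flipping Y the toolpath is (49.4511,159.3063) → (130.9915,159.3063) → (130.9915,85.5293) → (49.4511,85.5293) → (49.4511,159.3063), returning to the start.

Shape 5 is a cubic bezier drawn with `<path>`. Its stroke #ff8800 means engrave at S261, F2297. After flipping Y the toolpath is (96.8001,143.8054) → (101.1400,130.3834) → (94.6354,109.6495) → (85.5975,92.9870) → (82.3373,91.7787).

Shape 6 is a regular polygon drawn with `<polygon>`. Its stroke #ff8800 means engrave at S261, F2297. After flipping Y the toolpath is (71.1634,56.4281) → (93.7487,89.7271) → (111.2937,53.5182) → (71.1634,56.4281), returning to the start.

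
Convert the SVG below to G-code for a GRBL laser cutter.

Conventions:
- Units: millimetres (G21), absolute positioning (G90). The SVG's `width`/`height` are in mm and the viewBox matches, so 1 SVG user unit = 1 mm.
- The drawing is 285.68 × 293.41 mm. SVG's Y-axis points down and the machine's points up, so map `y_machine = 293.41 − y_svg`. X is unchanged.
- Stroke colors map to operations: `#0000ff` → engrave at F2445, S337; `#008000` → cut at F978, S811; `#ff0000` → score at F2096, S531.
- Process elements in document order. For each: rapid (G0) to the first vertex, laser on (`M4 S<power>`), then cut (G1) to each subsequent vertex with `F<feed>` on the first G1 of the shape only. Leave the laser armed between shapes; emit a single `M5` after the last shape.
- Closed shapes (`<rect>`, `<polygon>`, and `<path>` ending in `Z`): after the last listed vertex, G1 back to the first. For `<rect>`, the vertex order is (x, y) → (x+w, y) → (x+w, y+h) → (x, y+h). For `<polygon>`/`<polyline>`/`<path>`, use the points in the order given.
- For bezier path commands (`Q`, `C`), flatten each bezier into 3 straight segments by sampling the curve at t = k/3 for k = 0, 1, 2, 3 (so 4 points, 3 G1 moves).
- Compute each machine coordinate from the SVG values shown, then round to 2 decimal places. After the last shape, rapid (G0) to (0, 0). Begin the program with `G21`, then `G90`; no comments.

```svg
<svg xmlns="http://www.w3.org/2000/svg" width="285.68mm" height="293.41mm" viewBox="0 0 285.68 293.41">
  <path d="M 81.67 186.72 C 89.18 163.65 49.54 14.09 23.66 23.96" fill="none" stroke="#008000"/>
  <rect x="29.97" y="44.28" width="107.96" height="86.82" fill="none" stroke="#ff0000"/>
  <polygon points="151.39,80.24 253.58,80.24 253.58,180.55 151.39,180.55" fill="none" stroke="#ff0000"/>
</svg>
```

G21
G90
G0 X81.67 Y106.69
M4 S811
G1 X75.72 Y161.33 F978
G1 X51.87 Y236.77
G1 X23.66 Y269.45
G0 X29.97 Y249.13
M4 S531
G1 X137.93 Y249.13 F2096
G1 X137.93 Y162.31
G1 X29.97 Y162.31
G1 X29.97 Y249.13
G0 X151.39 Y213.17
M4 S531
G1 X253.58 Y213.17 F2096
G1 X253.58 Y112.86
G1 X151.39 Y112.86
G1 X151.39 Y213.17
M5
G0 X0.00 Y0.00

Since the viewBox matches the mm dimensions, user units are millimetres directly. The only transform is the Y-flip y_m = 293.41 − y_svg.

Shape 1 is a cubic bezier drawn with `<path>`. Its stroke #008000 means cut at S811, F978. After flipping Y the toolpath is (81.67,106.69) → (75.72,161.33) → (51.87,236.77) → (23.66,269.45).

Shape 2 is a rectangle drawn with `<rect>`. Its stroke #ff0000 means score at S531, F2096. After flipping Y the toolpath is (29.97,249.13) → (137.93,249.13) → (137.93,162.31) → (29.97,162.31) → (29.97,249.13), returning to the start.

Shape 3 is a rectangle drawn with `<polygon>`. Its stroke #ff0000 means score at S531, F2096. After flipping Y the toolpath is (151.39,213.17) → (253.58,213.17) → (253.58,112.86) → (151.39,112.86) → (151.39,213.17), returning to the start.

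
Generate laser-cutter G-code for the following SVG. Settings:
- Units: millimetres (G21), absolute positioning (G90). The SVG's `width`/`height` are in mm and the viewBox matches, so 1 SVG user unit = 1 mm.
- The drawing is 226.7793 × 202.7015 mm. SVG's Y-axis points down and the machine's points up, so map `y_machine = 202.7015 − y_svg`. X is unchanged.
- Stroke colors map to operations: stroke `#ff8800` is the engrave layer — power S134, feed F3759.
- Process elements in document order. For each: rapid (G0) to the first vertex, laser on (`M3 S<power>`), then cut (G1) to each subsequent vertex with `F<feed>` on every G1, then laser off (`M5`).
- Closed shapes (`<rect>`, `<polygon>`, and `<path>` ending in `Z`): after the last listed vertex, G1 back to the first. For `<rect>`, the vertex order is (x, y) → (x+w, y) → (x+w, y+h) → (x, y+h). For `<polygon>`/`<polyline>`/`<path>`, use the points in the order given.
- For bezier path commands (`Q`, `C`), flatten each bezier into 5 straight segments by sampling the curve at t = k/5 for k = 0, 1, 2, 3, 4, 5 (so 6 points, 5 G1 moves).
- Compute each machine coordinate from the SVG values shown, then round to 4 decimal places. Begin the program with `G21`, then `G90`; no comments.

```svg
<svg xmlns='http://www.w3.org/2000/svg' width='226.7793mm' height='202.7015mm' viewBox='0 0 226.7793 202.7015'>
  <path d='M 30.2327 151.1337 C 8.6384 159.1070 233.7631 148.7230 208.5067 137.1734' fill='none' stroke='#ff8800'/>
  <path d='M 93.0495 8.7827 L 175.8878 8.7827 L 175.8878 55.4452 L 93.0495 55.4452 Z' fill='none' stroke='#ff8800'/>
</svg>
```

G21
G90
G0 X30.2327 Y51.5678
M3 S134
G1 X42.9056 Y48.8492 F3759
G1 X90.9303 Y49.7111 F3759
G1 X150.4459 Y53.3283 F3759
G1 X197.5916 Y58.8757 F3759
G1 X208.5067 Y65.5281 F3759
M5
G0 X93.0495 Y193.9188
M3 S134
G1 X175.8878 Y193.9188 F3759
G1 X175.8878 Y147.2563 F3759
G1 X93.0495 Y147.2563 F3759
G1 X93.0495 Y193.9188 F3759
M5

Since the viewBox matches the mm dimensions, user units are millimetres directly. The only transform is the Y-flip y_m = 202.7015 − y_svg.

Shape 1 is a cubic bezier drawn with `<path>`. Its stroke #ff8800 means engrave at S134, F3759. After flipping Y the toolpath is (30.2327,51.5678) → (42.9056,48.8492) → (90.9303,49.7111) → (150.4459,53.3283) → (197.5916,58.8757) → (208.5067,65.5281).

Shape 2 is a rectangle drawn with `<path>`. Its stroke #ff8800 means engrave at S134, F3759. After flipping Y the toolpath is (93.0495,193.9188) → (175.8878,193.9188) → (175.8878,147.2563) → (93.0495,147.2563) → (93.0495,193.9188), returning to the start.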